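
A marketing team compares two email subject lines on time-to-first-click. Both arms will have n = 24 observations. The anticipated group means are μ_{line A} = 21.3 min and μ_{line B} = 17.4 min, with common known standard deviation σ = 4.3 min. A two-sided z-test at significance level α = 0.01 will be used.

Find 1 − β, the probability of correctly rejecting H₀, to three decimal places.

Standardized effect: d = |μ_{line A} − μ_{line B}| / σ = |21.3 − 17.4| / 4.3 = 0.9070
Noncentrality parameter: δ = d·√(n/2) = 0.9070 × √(24/2) = 3.1419
Two-sided α = 0.01 → critical value z_{0.005} = 2.576.
Power = Φ(δ − 2.576) + Φ(−δ − 2.576) = Φ(0.566) + Φ(-5.718) = 0.7143 + 0.0000 = 0.7143.

Power ≈ 0.714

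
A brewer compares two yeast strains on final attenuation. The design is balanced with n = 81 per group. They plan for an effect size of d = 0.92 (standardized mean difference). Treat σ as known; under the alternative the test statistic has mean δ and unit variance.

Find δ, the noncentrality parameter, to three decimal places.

δ ≈ 5.855

δ = d·√(n/2) = 0.92 × √(81/2) = 5.8548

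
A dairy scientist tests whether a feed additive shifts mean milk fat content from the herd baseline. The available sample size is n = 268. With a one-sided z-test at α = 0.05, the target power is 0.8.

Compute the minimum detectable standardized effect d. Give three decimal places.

Need Φ(δ − 1.645) = 0.8, so δ = 1.645 + 0.842 = 2.486.
δ = d·√n ⇒ d = δ/√n = 2.486/√268 = 0.1519.

d ≈ 0.152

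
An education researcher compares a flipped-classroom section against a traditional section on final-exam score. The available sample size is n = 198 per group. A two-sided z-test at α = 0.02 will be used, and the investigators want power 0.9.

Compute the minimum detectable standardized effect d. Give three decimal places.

Required noncentrality: δ = z_{0.01} + z_{0.10} = 2.326 + 1.282 = 3.608.
(Lower-tail contribution to power is negligible for δ > 0.)
δ = d·√(n/2) ⇒ d = δ/√(n/2) = 3.608/√(198/2) = 0.3626.

d ≈ 0.363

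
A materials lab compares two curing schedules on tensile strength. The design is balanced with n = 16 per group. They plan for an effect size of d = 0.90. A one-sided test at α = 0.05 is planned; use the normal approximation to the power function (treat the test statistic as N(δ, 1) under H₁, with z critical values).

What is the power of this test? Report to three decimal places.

Noncentrality parameter: λ = d·√(n/2) = 0.90 × √(16/2) = 2.5456
Critical value for a one-sided test at α = 0.05: z_α = 1.645.
Power = P(Z > 1.645 − λ) = Φ(0.901) = 0.8161.

Power ≈ 0.816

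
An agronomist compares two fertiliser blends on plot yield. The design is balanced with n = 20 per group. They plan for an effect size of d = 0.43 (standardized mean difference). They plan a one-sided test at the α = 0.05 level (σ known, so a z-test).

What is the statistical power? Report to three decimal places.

Power ≈ 0.388

Noncentrality parameter: λ = d·√(n/2) = 0.43 × √(20/2) = 1.3598
One-sided α = 0.05 → critical value z_{0.05} = 1.645.
Power = P(Z > 1.645 − λ) = Φ(-0.285) = 0.3878.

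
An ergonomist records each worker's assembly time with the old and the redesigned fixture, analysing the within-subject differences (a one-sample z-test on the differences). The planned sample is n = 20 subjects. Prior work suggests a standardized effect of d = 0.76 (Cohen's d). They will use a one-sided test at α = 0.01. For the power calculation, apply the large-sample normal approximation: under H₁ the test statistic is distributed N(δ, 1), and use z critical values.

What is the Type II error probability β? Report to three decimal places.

Noncentrality parameter: δ = d·√n = 0.76 × √20 = 3.3988
Critical value for a one-sided test at α = 0.01: z_α = 2.326.
Power = Φ(δ − 2.326) = Φ(1.072) = 0.8582.
Type II error: β = 1 − power = 1 − 0.8582 = 0.1418.

β ≈ 0.142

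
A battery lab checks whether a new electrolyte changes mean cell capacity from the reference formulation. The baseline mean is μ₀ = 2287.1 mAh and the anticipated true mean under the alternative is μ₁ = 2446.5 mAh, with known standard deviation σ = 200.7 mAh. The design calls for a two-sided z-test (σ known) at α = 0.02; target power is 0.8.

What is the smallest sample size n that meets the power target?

Standardized effect: d = |μ₁ − μ₀| / σ = |2446.5 − 2287.1| / 200.7 = 0.7942
Set Φ(δ − 2.326) = 0.8; then δ − 2.326 = Φ⁻¹(0.8) = 0.842, giving δ = 3.168.
(For δ > 0 the lower-tail rejection region contributes negligibly to power, so the one-term inversion is standard.)
δ = d·√n ⇒ n = (δ/d)² = (3.168 / 0.7942)² = 15.91.
Round up to the next whole unit.

n = 16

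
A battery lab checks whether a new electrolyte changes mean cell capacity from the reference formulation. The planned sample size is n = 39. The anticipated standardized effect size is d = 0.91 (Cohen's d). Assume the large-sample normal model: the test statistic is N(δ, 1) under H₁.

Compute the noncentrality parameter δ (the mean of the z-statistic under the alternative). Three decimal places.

δ ≈ 5.683

The noncentrality parameter scales effect size by the design's sample-size factor: δ = d·√n = 0.91 × √39 = 5.6829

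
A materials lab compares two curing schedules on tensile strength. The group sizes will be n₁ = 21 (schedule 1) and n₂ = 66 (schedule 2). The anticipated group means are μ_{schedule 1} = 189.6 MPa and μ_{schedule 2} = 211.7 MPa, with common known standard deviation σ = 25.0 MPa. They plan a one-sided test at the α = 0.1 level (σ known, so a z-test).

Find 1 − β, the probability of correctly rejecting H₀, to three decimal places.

Power ≈ 0.988

Standardized effect: d = |μ_{schedule 1} − μ_{schedule 2}| / σ = |189.6 − 211.7| / 25.0 = 0.8840
Noncentrality parameter: δ = d / √(1/n₁ + 1/n₂) = 0.8840 / √(1/21 + 1/66) = 3.5284
One-sided α = 0.1 → critical value z_{0.1} = 1.282.
Power = P(Z > 1.282 − δ) = Φ(2.247) = 0.9877.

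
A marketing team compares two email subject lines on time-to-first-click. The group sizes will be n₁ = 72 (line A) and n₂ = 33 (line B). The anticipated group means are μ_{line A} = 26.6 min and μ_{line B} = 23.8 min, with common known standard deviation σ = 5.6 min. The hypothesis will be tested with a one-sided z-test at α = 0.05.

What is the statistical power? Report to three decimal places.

Power ≈ 0.768

Standardized effect: d = |μ_{line A} − μ_{line B}| / σ = |26.6 − 23.8| / 5.6 = 0.5000
Noncentrality parameter: δ = d / √(1/n₁ + 1/n₂) = 0.5000 / √(1/72 + 1/33) = 2.3785
One-sided α = 0.05 → critical value z_{0.05} = 1.645.
Power = Φ(δ − 1.645) = Φ(0.734) = 0.7684.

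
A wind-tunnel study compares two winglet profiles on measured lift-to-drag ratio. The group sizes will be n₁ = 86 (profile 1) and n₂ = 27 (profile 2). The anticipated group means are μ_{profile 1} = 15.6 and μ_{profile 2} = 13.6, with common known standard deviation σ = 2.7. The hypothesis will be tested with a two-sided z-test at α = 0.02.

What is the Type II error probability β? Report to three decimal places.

Standardized effect: d = |μ_{profile 1} − μ_{profile 2}| / σ = |15.6 − 13.6| / 2.7 = 0.7407
Noncentrality parameter: δ = d / √(1/n₁ + 1/n₂) = 0.7407 / √(1/86 + 1/27) = 3.3578
Critical value for a two-sided test at α = 0.02: z_{α/2} = 2.326.
Power = Φ(δ − 2.326) + Φ(−δ − 2.326) = Φ(1.031) + Φ(-5.684) = 0.8488 + 0.0000 = 0.8488.
Type II error: β = 1 − power = 1 − 0.8488 = 0.1512.

β ≈ 0.151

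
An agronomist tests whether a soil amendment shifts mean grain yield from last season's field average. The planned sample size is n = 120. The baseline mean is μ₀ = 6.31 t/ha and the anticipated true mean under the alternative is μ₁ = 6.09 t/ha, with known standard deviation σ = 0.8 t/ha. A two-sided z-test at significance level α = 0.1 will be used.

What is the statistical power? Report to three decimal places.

Standardized effect: d = |μ₁ − μ₀| / σ = |6.09 − 6.31| / 0.8 = 0.2750
Noncentrality parameter: δ = d·√n = 0.2750 × √120 = 3.0125
Two-sided α = 0.1 → critical value z_{0.05} = 1.645.
Power = Φ(δ − 1.645) + Φ(−δ − 1.645) = Φ(1.368) + Φ(-4.657) = 0.9143 + 0.0000 = 0.9143.

Power ≈ 0.914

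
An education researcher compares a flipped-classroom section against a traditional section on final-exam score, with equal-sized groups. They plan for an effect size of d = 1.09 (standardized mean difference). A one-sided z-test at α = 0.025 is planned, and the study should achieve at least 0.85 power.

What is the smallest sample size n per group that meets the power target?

For power 0.85 need Φ(δ − z_{0.025}) = 0.85, so δ = z_{0.025} + z_{0.15} = 1.960 + 1.036 = 2.996.
δ = d·√(n/2) ⇒ n = 2(δ/d)² = 2 × (2.996 / 1.09)² = 15.11.
Rounding up, n = 16 per group.

n = 16 per group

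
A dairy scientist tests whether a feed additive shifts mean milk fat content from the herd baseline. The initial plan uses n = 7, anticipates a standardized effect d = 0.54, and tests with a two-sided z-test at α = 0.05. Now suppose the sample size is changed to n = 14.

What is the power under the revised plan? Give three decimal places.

With n = 14: δ = d·√n = 0.54 × √14 = 2.0205. Critical value z_{0.025} = 1.960.
Revised power = Φ(δ − 1.960) + Φ(−δ − 1.960) = Φ(0.061) + Φ(-3.980) = 0.5241 + 0.0000 = 0.5242.

Power ≈ 0.524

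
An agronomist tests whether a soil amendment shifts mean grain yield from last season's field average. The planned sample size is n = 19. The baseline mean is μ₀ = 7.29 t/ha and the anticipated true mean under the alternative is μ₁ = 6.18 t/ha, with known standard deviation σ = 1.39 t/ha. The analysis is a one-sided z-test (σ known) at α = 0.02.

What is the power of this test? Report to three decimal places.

Standardized effect: d = |μ₁ − μ₀| / σ = |6.18 − 7.29| / 1.39 = 0.7986
Noncentrality parameter: δ = d·√n = 0.7986 × √19 = 3.4808
One-sided α = 0.02 → critical value z_{0.02} = 2.054.
Power = P(Z > 2.054 − δ) = Φ(1.427) = 0.9232.

Power ≈ 0.923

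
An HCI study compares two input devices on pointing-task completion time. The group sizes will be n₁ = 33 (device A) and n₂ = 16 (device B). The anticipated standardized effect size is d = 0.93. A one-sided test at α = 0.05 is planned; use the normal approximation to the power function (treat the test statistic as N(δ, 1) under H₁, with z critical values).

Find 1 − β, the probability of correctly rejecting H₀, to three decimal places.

Power ≈ 0.920

Noncentrality parameter: δ = d / √(1/n₁ + 1/n₂) = 0.93 / √(1/33 + 1/16) = 3.0528
Critical value for a one-sided test at α = 0.05: z_α = 1.645.
Power = Φ(δ − 1.645) = Φ(1.408) = 0.9204.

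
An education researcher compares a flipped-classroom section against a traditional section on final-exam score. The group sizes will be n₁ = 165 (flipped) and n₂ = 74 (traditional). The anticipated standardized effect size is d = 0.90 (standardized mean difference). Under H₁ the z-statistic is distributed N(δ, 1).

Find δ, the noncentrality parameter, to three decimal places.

δ ≈ 6.433

δ = d / √(1/n₁ + 1/n₂) = 0.90 / √(1/165 + 1/74) = 6.4328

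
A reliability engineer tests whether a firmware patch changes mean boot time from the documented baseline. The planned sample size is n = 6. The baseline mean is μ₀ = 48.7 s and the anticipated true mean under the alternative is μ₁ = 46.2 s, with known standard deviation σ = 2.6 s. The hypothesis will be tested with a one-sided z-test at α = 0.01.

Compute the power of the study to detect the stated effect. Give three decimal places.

Power ≈ 0.512

Standardized effect: d = |μ₁ − μ₀| / σ = |46.2 − 48.7| / 2.6 = 0.9615
Noncentrality parameter: δ = d·√n = 0.9615 × √6 = 2.3553
One-sided α = 0.01 → critical value z_{0.01} = 2.326.
Power = P(Z > 2.326 − δ) = Φ(0.029) = 0.5115.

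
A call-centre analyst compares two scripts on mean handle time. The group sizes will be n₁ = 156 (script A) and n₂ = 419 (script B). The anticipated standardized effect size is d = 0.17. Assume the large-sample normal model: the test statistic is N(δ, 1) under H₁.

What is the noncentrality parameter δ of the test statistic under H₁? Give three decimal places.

The noncentrality parameter scales effect size by the design's sample-size factor: δ = d / √(1/n₁ + 1/n₂) = 0.17 / √(1/156 + 1/419) = 1.8125

δ ≈ 1.813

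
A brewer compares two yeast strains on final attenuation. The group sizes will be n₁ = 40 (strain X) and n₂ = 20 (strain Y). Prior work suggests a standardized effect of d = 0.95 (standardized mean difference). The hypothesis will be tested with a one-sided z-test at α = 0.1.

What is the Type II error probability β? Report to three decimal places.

Noncentrality parameter: δ = d / √(1/n₁ + 1/n₂) = 0.95 / √(1/40 + 1/20) = 3.4689
Critical value for a one-sided test at α = 0.1: z_α = 1.282.
Power = P(Z > 1.282 − δ) = Φ(2.187) = 0.9856.
Type II error: β = 1 − power = 1 − 0.9856 = 0.0144.

β ≈ 0.014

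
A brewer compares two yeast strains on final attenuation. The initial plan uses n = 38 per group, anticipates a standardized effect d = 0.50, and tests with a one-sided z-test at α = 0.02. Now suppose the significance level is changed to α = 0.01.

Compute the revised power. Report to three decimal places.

δ = d·√(n/2) = 0.50 × √(38/2) = 2.1794 (unchanged). New critical value: z_{0.01} = 2.326.
Revised power = Φ(δ − 2.326) = Φ(-0.147) = 0.4416.

Power ≈ 0.442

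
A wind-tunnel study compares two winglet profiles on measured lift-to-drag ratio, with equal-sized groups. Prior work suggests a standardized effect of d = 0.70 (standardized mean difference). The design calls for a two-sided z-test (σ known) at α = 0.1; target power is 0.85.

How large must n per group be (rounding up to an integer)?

For power 0.85 need Φ(δ − z_{0.05}) = 0.85, so δ = z_{0.05} + z_{0.15} = 1.645 + 1.036 = 2.681.
(For δ > 0 the lower-tail rejection region contributes negligibly to power, so the one-term inversion is standard.)
δ = d·√(n/2) ⇒ n = 2(δ/d)² = 2 × (2.681 / 0.70)² = 29.34.
Round up to the next whole unit.

n = 30 per group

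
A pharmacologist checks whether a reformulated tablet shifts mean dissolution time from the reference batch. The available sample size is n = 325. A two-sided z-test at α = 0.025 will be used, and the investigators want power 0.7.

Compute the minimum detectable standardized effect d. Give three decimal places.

d ≈ 0.153

Need Φ(δ − 2.241) = 0.7, so δ = 2.241 + 0.524 = 2.766.
(Lower-tail contribution to power is negligible for δ > 0.)
δ = d·√n ⇒ d = δ/√n = 2.766/√325 = 0.1534.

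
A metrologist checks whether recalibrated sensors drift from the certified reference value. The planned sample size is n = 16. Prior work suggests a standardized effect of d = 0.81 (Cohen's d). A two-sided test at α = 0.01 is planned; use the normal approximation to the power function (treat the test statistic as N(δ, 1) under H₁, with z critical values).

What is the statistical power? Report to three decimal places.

Power ≈ 0.747

Noncentrality parameter: δ = d·√n = 0.81 × √16 = 3.2400
Two-sided α = 0.01 → critical value z_{0.005} = 2.576.
Power = Φ(δ − 2.576) + Φ(−δ − 2.576) = Φ(0.664) + Φ(-5.816) = 0.7467 + 0.0000 = 0.7467.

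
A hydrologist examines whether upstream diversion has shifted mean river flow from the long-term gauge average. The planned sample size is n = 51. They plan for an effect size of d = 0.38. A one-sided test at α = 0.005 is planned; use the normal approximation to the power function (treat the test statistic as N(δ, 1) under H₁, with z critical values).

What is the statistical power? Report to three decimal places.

Power ≈ 0.555

Noncentrality parameter: λ = d·√n = 0.38 × √51 = 2.7137
Critical value for a one-sided test at α = 0.005: z_α = 2.576.
Power = Φ(λ − 2.576) = Φ(0.138) = 0.5548.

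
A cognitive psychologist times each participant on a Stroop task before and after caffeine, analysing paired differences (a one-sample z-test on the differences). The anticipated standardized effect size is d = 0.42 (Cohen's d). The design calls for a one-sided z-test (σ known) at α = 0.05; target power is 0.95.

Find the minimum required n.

Set Φ(δ − 1.645) = 0.95; then δ − 1.645 = Φ⁻¹(0.95) = 1.645, giving δ = 3.290.
δ = d·√n ⇒ n = (δ/d)² = (3.290 / 0.42)² = 61.35.
Round up to the next whole unit.

n = 62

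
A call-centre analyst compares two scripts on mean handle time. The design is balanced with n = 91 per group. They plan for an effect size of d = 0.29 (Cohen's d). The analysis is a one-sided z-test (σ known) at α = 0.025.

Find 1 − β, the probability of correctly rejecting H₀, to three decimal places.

Noncentrality parameter: δ = d·√(n/2) = 0.29 × √(91/2) = 1.9562
Critical value for a one-sided test at α = 0.025: z_α = 1.960.
Power = P(Z > 1.960 − δ) = Φ(-0.004) = 0.4985.

Power ≈ 0.498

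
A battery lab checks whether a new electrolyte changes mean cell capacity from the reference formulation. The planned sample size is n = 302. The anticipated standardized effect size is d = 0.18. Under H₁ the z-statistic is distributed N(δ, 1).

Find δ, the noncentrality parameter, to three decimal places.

δ ≈ 3.128

δ = d·√n = 0.18 × √302 = 3.1281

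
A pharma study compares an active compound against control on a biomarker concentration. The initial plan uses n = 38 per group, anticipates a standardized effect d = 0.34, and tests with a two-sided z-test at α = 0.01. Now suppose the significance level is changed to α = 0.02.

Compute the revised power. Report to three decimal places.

Power ≈ 0.199

δ = d·√(n/2) = 0.34 × √(38/2) = 1.4820 (unchanged). New critical value: z_{0.01} = 2.326.
Revised power = Φ(δ − 2.326) + Φ(−δ − 2.326) = Φ(-0.844) + Φ(-3.808) = 0.1992 + 0.0001 = 0.1993.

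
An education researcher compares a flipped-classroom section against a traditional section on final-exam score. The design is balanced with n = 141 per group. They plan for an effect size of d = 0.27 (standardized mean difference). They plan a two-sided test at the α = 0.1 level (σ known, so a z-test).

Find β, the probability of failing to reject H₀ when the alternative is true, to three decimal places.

β ≈ 0.267

Noncentrality parameter: λ = d·√(n/2) = 0.27 × √(141/2) = 2.2670
Critical value for a two-sided test at α = 0.1: z_{α/2} = 1.645.
Power = Φ(λ − 1.645) + Φ(−λ − 1.645) = Φ(0.622) + Φ(-3.912) = 0.7331 + 0.0000 = 0.7331.
Type II error: β = 1 − power = 1 − 0.7331 = 0.2669.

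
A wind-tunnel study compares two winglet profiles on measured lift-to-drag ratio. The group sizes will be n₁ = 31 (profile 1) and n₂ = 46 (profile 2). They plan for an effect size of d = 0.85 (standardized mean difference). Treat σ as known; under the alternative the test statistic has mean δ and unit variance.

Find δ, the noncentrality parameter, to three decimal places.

The noncentrality parameter scales effect size by the design's sample-size factor: δ = d / √(1/n₁ + 1/n₂) = 0.85 / √(1/31 + 1/46) = 3.6579

δ ≈ 3.658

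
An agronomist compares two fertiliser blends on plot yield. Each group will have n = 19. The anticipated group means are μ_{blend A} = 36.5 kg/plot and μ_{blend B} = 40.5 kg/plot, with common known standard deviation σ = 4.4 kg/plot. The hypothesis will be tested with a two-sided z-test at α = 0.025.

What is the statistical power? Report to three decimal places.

Standardized effect: d = |μ_{blend A} − μ_{blend B}| / σ = |36.5 − 40.5| / 4.4 = 0.9091
Noncentrality parameter: δ = d·√(n/2) = 0.9091 × √(19/2) = 2.8020
Two-sided α = 0.025 → critical value z_{0.0125} = 2.241.
Power = Φ(δ − 2.241) + Φ(−δ − 2.241) = Φ(0.561) + Φ(-5.043) = 0.7125 + 0.0000 = 0.7125.

Power ≈ 0.712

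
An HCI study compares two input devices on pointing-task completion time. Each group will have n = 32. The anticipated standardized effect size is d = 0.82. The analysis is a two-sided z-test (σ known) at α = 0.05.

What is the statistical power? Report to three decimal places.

Power ≈ 0.907

Noncentrality parameter: δ = d·√(n/2) = 0.82 × √(32/2) = 3.2800
Two-sided α = 0.05 → critical value z_{0.025} = 1.960.
Power = Φ(δ − 1.960) + Φ(−δ − 1.960) = Φ(1.320) + Φ(-5.240) = 0.9066 + 0.0000 = 0.9066.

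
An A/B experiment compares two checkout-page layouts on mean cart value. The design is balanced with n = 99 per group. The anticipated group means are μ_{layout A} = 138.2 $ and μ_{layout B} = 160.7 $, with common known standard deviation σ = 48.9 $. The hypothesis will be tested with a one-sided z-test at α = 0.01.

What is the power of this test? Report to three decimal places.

Power ≈ 0.819

Standardized effect: d = |μ_{layout A} − μ_{layout B}| / σ = |138.2 − 160.7| / 48.9 = 0.4601
Noncentrality parameter: δ = d·√(n/2) = 0.4601 × √(99/2) = 3.2373
One-sided α = 0.01 → critical value z_{0.01} = 2.326.
Power = Φ(δ − 2.326) = Φ(0.911) = 0.8188.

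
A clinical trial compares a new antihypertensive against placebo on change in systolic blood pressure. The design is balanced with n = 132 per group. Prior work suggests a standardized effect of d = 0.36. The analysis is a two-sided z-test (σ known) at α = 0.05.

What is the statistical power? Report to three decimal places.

Noncentrality parameter: δ = d·√(n/2) = 0.36 × √(132/2) = 2.9247
Critical value for a two-sided test at α = 0.05: z_{α/2} = 1.960.
Power = Φ(δ − 1.960) + Φ(−δ − 1.960) = Φ(0.965) + Φ(-4.885) = 0.8326 + 0.0000 = 0.8327.

Power ≈ 0.833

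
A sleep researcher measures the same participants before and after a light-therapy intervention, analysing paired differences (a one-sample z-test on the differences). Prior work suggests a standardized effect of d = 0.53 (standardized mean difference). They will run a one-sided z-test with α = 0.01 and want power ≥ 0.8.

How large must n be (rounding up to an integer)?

Set Φ(δ − 2.326) = 0.8; then δ − 2.326 = Φ⁻¹(0.8) = 0.842, giving δ = 3.168.
δ = d·√n ⇒ n = (δ/d)² = (3.168 / 0.53)² = 35.73.
Round up to the next whole unit.

n = 36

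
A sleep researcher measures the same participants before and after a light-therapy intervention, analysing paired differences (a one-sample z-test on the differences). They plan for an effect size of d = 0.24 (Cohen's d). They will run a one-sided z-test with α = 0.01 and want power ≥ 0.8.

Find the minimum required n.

For power 0.8 need Φ(δ − z_{0.01}) = 0.8, so δ = z_{0.01} + z_{0.20} = 2.326 + 0.842 = 3.168.
δ = d·√n ⇒ n = (δ/d)² = (3.168 / 0.24)² = 174.24.
Rounding up, n = 175.

n = 175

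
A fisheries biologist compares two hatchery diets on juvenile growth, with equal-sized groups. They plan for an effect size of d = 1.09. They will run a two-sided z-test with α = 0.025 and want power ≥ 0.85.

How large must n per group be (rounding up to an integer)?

For power 0.85 need Φ(δ − z_{0.0125}) = 0.85, so δ = z_{0.0125} + z_{0.15} = 2.241 + 1.036 = 3.278.
(Ignoring the negligible lower-tail rejection probability gives the usual closed-form inversion.)
δ = d·√(n/2) ⇒ n = 2(δ/d)² = 2 × (3.278 / 1.09)² = 18.09.
Round up to the next whole unit.

n = 19 per group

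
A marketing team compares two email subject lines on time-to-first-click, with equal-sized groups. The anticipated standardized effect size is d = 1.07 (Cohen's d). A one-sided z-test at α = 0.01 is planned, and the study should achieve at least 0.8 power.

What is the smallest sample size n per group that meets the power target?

n = 18 per group

Set Φ(δ − 2.326) = 0.8; then δ − 2.326 = Φ⁻¹(0.8) = 0.842, giving δ = 3.168.
δ = d·√(n/2) ⇒ n = 2(δ/d)² = 2 × (3.168 / 1.07)² = 17.53.
Rounding up, n = 18 per group.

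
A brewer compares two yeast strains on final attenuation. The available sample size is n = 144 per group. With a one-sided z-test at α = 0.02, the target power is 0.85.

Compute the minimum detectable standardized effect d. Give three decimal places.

Required noncentrality: δ = z_{0.02} + z_{0.15} = 2.054 + 1.036 = 3.090.
δ = d·√(n/2) ⇒ d = δ/√(n/2) = 3.090/√(144/2) = 0.3642.

d ≈ 0.364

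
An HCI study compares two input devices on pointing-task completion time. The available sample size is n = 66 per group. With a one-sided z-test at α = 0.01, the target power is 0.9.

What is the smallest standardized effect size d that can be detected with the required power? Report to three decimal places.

Need Φ(δ − 2.326) = 0.9, so δ = 2.326 + 1.282 = 3.608.
δ = d·√(n/2) ⇒ d = δ/√(n/2) = 3.608/√(66/2) = 0.6281.

d ≈ 0.628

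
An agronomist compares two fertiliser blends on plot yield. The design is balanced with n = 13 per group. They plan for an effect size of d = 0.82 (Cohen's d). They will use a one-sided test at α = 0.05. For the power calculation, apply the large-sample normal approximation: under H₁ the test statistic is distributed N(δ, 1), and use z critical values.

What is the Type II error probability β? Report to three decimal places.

Noncentrality parameter: δ = d·√(n/2) = 0.82 × √(13/2) = 2.0906
Critical value for a one-sided test at α = 0.05: z_α = 1.645.
Power = Φ(δ − 1.645) = Φ(0.446) = 0.6721.
Type II error: β = 1 − power = 1 − 0.6721 = 0.3279.

β ≈ 0.328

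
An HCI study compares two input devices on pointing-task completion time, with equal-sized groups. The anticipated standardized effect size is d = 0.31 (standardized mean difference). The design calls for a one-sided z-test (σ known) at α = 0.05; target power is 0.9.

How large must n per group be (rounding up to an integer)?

n = 179 per group

For power 0.9 need Φ(δ − z_{0.05}) = 0.9, so δ = z_{0.05} + z_{0.10} = 1.645 + 1.282 = 2.926.
δ = d·√(n/2) ⇒ n = 2(δ/d)² = 2 × (2.926 / 0.31)² = 178.23.
Rounding up, n = 179 per group.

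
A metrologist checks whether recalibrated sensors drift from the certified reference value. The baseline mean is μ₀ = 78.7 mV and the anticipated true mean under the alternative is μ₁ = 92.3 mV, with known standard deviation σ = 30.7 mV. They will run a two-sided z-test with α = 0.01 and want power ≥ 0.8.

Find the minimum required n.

n = 60

Standardized effect: d = |μ₁ − μ₀| / σ = |92.3 − 78.7| / 30.7 = 0.4430
Set Φ(δ − 2.576) = 0.8; then δ − 2.576 = Φ⁻¹(0.8) = 0.842, giving δ = 3.417.
(Ignoring the negligible lower-tail rejection probability gives the usual closed-form inversion.)
δ = d·√n ⇒ n = (δ/d)² = (3.417 / 0.4430)² = 59.51.
Rounding up, n = 60.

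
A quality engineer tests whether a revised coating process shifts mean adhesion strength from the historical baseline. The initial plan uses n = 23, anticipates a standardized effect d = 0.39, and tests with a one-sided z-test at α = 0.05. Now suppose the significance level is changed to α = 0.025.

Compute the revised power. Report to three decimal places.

δ = d·√n = 0.39 × √23 = 1.8704 (unchanged). New critical value: z_{0.025} = 1.960.
Revised power = P(Z > 1.960 − δ) = Φ(-0.090) = 0.4643.

Power ≈ 0.464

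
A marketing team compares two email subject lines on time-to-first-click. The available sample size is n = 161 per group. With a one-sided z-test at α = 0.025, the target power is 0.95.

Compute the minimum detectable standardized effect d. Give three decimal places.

Required noncentrality: δ = z_{0.025} + z_{0.05} = 1.960 + 1.645 = 3.605.
δ = d·√(n/2) ⇒ d = δ/√(n/2) = 3.605/√(161/2) = 0.4018.

d ≈ 0.402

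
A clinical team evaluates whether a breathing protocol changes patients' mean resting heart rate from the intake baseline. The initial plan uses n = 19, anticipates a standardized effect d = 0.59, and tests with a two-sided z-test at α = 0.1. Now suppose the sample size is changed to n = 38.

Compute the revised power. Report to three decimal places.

Power ≈ 0.977

With n = 38: δ = d·√n = 0.59 × √38 = 3.6370. Critical value z_{0.05} = 1.645.
Revised power = Φ(δ − 1.645) + Φ(−δ − 1.645) = Φ(1.992) + Φ(-5.282) = 0.9768 + 0.0000 = 0.9768.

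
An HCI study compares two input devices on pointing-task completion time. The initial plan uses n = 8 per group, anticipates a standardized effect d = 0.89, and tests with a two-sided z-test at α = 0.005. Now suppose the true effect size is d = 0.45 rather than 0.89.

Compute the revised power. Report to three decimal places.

Power ≈ 0.028

With d = 0.45: δ = d·√(n/2) = 0.45 × √(8/2) = 0.9000. Critical value z_{0.0025} = 2.807.
Revised power = Φ(δ − 2.807) + Φ(−δ − 2.807) = Φ(-1.907) + Φ(-3.707) = 0.0283 + 0.0001 = 0.0284.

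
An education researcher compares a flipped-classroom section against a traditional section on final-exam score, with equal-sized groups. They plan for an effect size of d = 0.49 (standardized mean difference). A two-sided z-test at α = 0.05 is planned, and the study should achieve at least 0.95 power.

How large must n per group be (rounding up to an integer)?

Set Φ(δ − 1.960) = 0.95; then δ − 1.960 = Φ⁻¹(0.95) = 1.645, giving δ = 3.605.
(The Φ(−δ − z_{α/2}) term is vanishingly small for δ > 0 and is dropped in the standard sample-size formula.)
δ = d·√(n/2) ⇒ n = 2(δ/d)² = 2 × (3.605 / 0.49)² = 108.24.
Rounding up, n = 109 per group.

n = 109 per group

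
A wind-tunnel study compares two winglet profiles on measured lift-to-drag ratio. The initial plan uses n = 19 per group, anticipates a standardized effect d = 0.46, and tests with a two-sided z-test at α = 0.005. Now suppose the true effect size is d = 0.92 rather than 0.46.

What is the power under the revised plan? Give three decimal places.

With d = 0.92: δ = d·√(n/2) = 0.92 × √(19/2) = 2.8356. Critical value z_{0.0025} = 2.807.
Revised power = Φ(δ − 2.807) + Φ(−δ − 2.807) = Φ(0.029) + Φ(-5.643) = 0.5114 + 0.0000 = 0.5114.

Power ≈ 0.511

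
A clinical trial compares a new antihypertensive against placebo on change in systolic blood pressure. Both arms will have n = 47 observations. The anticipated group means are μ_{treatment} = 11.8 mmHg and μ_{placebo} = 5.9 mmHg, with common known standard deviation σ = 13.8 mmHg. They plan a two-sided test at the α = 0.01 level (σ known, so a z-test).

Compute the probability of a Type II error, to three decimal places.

Standardized effect: d = |μ_{treatment} − μ_{placebo}| / σ = |11.8 − 5.9| / 13.8 = 0.4275
Noncentrality parameter: δ = d·√(n/2) = 0.4275 × √(47/2) = 2.0726
Two-sided α = 0.01 → critical value z_{0.005} = 2.576.
Power = Φ(δ − 2.576) + Φ(−δ − 2.576) = Φ(-0.503) + Φ(-4.648) = 0.3074 + 0.0000 = 0.3074.
Type II error: β = 1 − power = 1 − 0.3074 = 0.6926.

β ≈ 0.693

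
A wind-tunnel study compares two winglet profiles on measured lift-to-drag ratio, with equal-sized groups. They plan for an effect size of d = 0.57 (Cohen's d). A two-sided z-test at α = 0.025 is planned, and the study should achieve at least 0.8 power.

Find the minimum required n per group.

For power 0.8 need Φ(δ − z_{0.0125}) = 0.8, so δ = z_{0.0125} + z_{0.20} = 2.241 + 0.842 = 3.083.
(The Φ(−δ − z_{α/2}) term is vanishingly small for δ > 0 and is dropped in the standard sample-size formula.)
δ = d·√(n/2) ⇒ n = 2(δ/d)² = 2 × (3.083 / 0.57)² = 58.51.
Round up to the next whole unit.

n = 59 per group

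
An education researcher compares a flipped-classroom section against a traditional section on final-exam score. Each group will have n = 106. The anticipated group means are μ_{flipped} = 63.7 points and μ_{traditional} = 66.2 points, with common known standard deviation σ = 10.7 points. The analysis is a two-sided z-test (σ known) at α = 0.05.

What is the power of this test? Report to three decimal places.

Power ≈ 0.398

Standardized effect: d = |μ_{flipped} − μ_{traditional}| / σ = |63.7 − 66.2| / 10.7 = 0.2336
Noncentrality parameter: δ = d·√(n/2) = 0.2336 × √(106/2) = 1.7010
Two-sided α = 0.05 → critical value z_{0.025} = 1.960.
Power = Φ(δ − 1.960) + Φ(−δ − 1.960) = Φ(-0.259) + Φ(-3.661) = 0.3978 + 0.0001 = 0.3979.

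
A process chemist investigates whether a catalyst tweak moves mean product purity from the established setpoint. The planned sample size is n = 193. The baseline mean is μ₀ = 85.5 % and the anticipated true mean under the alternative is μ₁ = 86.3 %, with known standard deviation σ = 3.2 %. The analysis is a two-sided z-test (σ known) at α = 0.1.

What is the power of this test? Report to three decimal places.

Power ≈ 0.966

Standardized effect: d = |μ₁ − μ₀| / σ = |86.3 − 85.5| / 3.2 = 0.2500
Noncentrality parameter: δ = d·√n = 0.2500 × √193 = 3.4731
Critical value for a two-sided test at α = 0.1: z_{α/2} = 1.645.
Power = Φ(δ − 1.645) + Φ(−δ − 1.645) = Φ(1.828) + Φ(-5.118) = 0.9662 + 0.0000 = 0.9662.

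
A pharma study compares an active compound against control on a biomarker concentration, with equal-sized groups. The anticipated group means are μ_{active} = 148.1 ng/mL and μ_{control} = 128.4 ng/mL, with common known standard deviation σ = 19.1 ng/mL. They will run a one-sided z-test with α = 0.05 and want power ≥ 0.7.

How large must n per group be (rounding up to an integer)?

Standardized effect: d = |μ_{active} − μ_{control}| / σ = |148.1 − 128.4| / 19.1 = 1.0314
For power 0.7 need Φ(δ − z_{0.05}) = 0.7, so δ = z_{0.05} + z_{0.30} = 1.645 + 0.524 = 2.169.
δ = d·√(n/2) ⇒ n = 2(δ/d)² = 2 × (2.169 / 1.0314)² = 8.85.
Rounding up, n = 9 per group.

n = 9 per group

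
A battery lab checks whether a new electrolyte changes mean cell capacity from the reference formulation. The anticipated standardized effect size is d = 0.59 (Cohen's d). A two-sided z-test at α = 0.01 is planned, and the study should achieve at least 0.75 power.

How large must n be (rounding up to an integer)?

For power 0.75 need Φ(δ − z_{0.005}) = 0.75, so δ = z_{0.005} + z_{0.25} = 2.576 + 0.674 = 3.250.
(For δ > 0 the lower-tail rejection region contributes negligibly to power, so the one-term inversion is standard.)
δ = d·√n ⇒ n = (δ/d)² = (3.250 / 0.59)² = 30.35.
Rounding up, n = 31.

n = 31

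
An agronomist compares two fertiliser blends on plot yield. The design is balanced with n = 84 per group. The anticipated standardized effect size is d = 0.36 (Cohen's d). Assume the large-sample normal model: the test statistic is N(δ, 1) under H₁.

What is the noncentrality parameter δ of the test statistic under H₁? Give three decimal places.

δ ≈ 2.333

The noncentrality parameter scales effect size by the design's sample-size factor: δ = d·√(n/2) = 0.36 × √(84/2) = 2.3331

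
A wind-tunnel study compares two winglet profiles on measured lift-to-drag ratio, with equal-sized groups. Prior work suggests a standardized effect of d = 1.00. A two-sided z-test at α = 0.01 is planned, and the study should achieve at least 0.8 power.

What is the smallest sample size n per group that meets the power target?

For power 0.8 need Φ(δ − z_{0.005}) = 0.8, so δ = z_{0.005} + z_{0.20} = 2.576 + 0.842 = 3.417.
(Ignoring the negligible lower-tail rejection probability gives the usual closed-form inversion.)
δ = d·√(n/2) ⇒ n = 2(δ/d)² = 2 × (3.417 / 1.00)² = 23.36.
Round up to the next whole unit.

n = 24 per group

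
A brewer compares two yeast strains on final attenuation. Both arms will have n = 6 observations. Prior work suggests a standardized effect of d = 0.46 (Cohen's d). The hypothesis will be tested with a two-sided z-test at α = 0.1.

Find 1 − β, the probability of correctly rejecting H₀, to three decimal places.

Noncentrality parameter: δ = d·√(n/2) = 0.46 × √(6/2) = 0.7967
Critical value for a two-sided test at α = 0.1: z_{α/2} = 1.645.
Power = Φ(δ − 1.645) + Φ(−δ − 1.645) = Φ(-0.848) + Φ(-2.442) = 0.1982 + 0.0073 = 0.2055.

Power ≈ 0.205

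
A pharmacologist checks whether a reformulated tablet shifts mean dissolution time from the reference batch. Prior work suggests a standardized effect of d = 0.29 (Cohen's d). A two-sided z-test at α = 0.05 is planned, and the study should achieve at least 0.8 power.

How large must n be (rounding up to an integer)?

For power 0.8 need Φ(δ − z_{0.025}) = 0.8, so δ = z_{0.025} + z_{0.20} = 1.960 + 0.842 = 2.802.
(For δ > 0 the lower-tail rejection region contributes negligibly to power, so the one-term inversion is standard.)
δ = d·√n ⇒ n = (δ/d)² = (2.802 / 0.29)² = 93.33.
Round up to the next whole unit.

n = 94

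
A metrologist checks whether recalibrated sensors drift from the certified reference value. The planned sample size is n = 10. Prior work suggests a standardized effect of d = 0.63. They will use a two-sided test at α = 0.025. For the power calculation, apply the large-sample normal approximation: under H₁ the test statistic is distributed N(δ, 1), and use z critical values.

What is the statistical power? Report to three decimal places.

Power ≈ 0.402

Noncentrality parameter: δ = d·√n = 0.63 × √10 = 1.9922
Two-sided α = 0.025 → critical value z_{0.0125} = 2.241.
Power = Φ(δ − 2.241) + Φ(−δ − 2.241) = Φ(-0.249) + Φ(-4.234) = 0.4016 + 0.0000 = 0.4016.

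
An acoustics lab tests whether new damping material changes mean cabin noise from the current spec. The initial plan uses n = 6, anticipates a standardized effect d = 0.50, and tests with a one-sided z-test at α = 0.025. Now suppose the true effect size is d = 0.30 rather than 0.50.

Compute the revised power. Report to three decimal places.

Power ≈ 0.110

With d = 0.30: δ = d·√n = 0.30 × √6 = 0.7348. Critical value z_{0.025} = 1.960.
Revised power = Φ(δ − 1.960) = Φ(-1.225) = 0.1103.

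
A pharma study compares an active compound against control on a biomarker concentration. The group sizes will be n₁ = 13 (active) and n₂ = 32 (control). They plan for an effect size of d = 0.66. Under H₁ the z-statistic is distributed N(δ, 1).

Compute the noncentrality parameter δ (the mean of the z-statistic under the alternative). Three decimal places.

δ ≈ 2.007

The noncentrality parameter scales effect size by the design's sample-size factor: δ = d / √(1/n₁ + 1/n₂) = 0.66 / √(1/13 + 1/32) = 2.0067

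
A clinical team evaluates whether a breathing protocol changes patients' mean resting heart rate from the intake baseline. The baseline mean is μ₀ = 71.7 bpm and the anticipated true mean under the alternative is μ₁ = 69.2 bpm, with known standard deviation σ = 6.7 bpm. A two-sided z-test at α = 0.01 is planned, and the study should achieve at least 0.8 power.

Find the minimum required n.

Standardized effect: d = |μ₁ − μ₀| / σ = |69.2 − 71.7| / 6.7 = 0.3731
Set Φ(δ − 2.576) = 0.8; then δ − 2.576 = Φ⁻¹(0.8) = 0.842, giving δ = 3.417.
(The Φ(−δ − z_{α/2}) term is vanishingly small for δ > 0 and is dropped in the standard sample-size formula.)
δ = d·√n ⇒ n = (δ/d)² = (3.417 / 0.3731)² = 83.88.
Rounding up, n = 84.

n = 84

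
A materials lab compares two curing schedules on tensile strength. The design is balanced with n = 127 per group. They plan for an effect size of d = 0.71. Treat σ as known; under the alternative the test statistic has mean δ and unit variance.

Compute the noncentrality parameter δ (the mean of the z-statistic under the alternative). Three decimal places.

δ = d·√(n/2) = 0.71 × √(127/2) = 5.6578

δ ≈ 5.658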